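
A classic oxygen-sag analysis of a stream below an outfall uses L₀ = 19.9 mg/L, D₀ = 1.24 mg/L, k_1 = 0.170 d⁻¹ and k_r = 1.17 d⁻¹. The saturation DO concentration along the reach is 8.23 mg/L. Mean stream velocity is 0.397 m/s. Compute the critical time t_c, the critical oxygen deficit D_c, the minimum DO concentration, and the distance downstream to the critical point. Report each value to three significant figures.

With k_r/k_1 = 6.882 and 1 − D₀(k_r−k_1)/(k_1 L₀) = 0.6335,
t_c = ln(6.882 × 0.6335) / (1.17 − 0.170) = ln(4.360) / 1.000 = 1.472/1.000 = 1.472 d.
D_c = (k_1/k_r) L₀ e^(−k_1 t_c) = (0.170/1.17) × 19.9 × e^(−0.170×1.472) = 0.1453 × 19.9 × 0.7786 = 2.251 mg/L.
Minimum DO = C_s − D_c = 8.23 − 2.251 = 5.979 mg/L.
x_c = v t_c = 0.397 m/s × 1.472 d × 86400 s/d = 50500 m ≈ 50.5 km.

t_c ≈ 1.47 d; D_c ≈ 2.25 mg/L; min DO ≈ 5.98 mg/L; x_c ≈ 50.5 km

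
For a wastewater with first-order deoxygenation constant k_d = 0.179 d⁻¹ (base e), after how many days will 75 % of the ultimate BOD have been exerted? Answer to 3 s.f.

y/L₀ = 1 − e^(−k_d t) = 0.75 ⇒ e^(−k_d t) = 0.250
t = −ln(0.250) / 0.179 = 1.386 / 0.179 = 7.745 d.

t ≈ 7.74 d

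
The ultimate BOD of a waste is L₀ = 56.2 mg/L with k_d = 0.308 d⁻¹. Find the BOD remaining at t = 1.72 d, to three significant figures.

L_t = L₀ e^(−k_d t) = 56.2 × e^(−0.308×1.72) = 56.2 × 0.5887 = 33.09 mg/L.

L ≈ 33.1 mg/L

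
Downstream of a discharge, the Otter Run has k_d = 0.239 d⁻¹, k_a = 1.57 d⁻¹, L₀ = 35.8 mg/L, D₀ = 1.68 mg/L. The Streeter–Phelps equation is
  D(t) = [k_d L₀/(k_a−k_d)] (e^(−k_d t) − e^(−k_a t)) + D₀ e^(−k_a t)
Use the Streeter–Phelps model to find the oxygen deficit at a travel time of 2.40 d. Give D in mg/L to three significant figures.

D ≈ 3.51 mg/L

k_d L₀/(k_a−k_d) = 0.239×35.8/(1.57−0.239) = 8.556/1.331 = 6.428 mg/L.
e^(−k_d t) = e^(−0.239×2.400) = 0.5635; e^(−k_a t) = e^(−1.57×2.400) = 0.02310.
D = 6.428 × (0.5635 − 0.02310) + 1.68 × 0.02310 = 3.474 + 0.03880 = 3.513 mg/L.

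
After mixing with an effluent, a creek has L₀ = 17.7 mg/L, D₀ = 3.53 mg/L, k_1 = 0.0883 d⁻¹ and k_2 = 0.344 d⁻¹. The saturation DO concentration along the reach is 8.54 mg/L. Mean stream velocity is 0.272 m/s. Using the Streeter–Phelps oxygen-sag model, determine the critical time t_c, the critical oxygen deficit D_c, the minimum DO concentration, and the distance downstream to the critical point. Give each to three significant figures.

t_c ≈ 1.95 d; D_c ≈ 3.83 mg/L; min DO ≈ 4.71 mg/L; x_c ≈ 45.8 km

t_c = [1/(k_2−k_1)] ln[(k_2/k_1)(1 − D₀(k_2−k_1)/(k_1 L₀))]
= [1/(0.344−0.0883)] ln[(0.344/0.0883)(1 − 3.53×0.2557/(0.0883×17.7))]
= (1/0.2557) ln[3.896 × 0.4225] = 3.911 × ln(1.646) = 3.911 × 0.4983 = 1.949 d.
D_c = (k_1/k_2) L₀ e^(−k_1 t_c) = (0.0883/0.344) × 17.7 × e^(−0.0883×1.949) = 0.2567 × 17.7 × 0.8419 = 3.825 mg/L.
Minimum DO = C_s − D_c = 8.54 − 3.825 = 4.715 mg/L.
x_c = v t_c = 0.272 m/s × 1.949 d × 86400 s/d = 45800 m ≈ 45.8 km.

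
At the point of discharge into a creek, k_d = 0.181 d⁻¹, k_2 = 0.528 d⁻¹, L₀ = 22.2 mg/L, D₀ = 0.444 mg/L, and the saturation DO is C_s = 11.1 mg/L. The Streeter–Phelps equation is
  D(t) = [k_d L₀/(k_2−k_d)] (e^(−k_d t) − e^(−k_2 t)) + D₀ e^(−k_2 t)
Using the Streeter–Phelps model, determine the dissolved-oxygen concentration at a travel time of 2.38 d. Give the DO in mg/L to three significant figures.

k_d L₀/(k_2−k_d) = 0.181×22.2/(0.528−0.181) = 4.018/0.3470 = 11.58 mg/L.
e^(−k_d t) = e^(−0.181×2.380) = 0.6500; e^(−k_2 t) = e^(−0.528×2.380) = 0.2846.
D = 11.58 × (0.6500 − 0.2846) + 0.444 × 0.2846 = 4.231 + 0.1264 = 4.358 mg/L.
DO = C_s − D = 11.1 − 4.358 = 6.742 mg/L.

DO ≈ 6.74 mg/L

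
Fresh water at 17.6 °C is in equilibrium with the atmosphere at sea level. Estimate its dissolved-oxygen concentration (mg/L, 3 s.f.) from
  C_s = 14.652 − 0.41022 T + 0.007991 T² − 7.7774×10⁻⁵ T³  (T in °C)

C_s ≈ 9.48 mg/L

C_s = 14.652 − 0.41022×17.6 + 0.007991×17.6² − 7.7774×10⁻⁵×17.6³ = 9.483 mg/L.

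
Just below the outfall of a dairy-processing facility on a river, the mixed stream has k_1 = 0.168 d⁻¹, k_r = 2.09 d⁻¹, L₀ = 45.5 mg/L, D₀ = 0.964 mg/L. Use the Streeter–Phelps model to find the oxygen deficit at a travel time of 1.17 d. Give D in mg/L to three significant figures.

D ≈ 3.01 mg/L

k_1 L₀/(k_r−k_1) = 0.168×45.5/(2.09−0.168) = 7.644/1.922 = 3.977 mg/L.
e^(−k_1 t) = e^(−0.168×1.170) = 0.8216; e^(−k_r t) = e^(−2.09×1.170) = 0.08670.
D = 3.977 × (0.8216 − 0.08670) + 0.964 × 0.08670 = 2.923 + 0.08358 = 3.006 mg/L.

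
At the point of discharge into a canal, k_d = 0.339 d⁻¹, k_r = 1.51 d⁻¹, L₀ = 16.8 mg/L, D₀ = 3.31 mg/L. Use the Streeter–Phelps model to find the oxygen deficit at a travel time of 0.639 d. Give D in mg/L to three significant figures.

D ≈ 3.32 mg/L

k_d L₀/(k_r−k_d) = 0.339×16.8/(1.51−0.339) = 5.695/1.171 = 4.864 mg/L.
e^(−k_d t) = e^(−0.339×0.6390) = 0.8052; e^(−k_r t) = e^(−1.51×0.6390) = 0.3810.
D = 4.864 × (0.8052 − 0.3810) + 3.31 × 0.3810 = 2.063 + 1.261 = 3.324 mg/L.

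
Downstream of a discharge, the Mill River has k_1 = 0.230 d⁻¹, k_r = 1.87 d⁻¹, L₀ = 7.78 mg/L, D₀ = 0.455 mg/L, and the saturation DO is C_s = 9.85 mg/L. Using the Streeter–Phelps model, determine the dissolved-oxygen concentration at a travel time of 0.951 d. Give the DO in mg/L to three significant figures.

k_1 L₀/(k_r−k_1) = 0.230×7.78/(1.87−0.230) = 1.789/1.640 = 1.091 mg/L.
e^(−k_1 t) = e^(−0.230×0.9510) = 0.8035; e^(−k_r t) = e^(−1.87×0.9510) = 0.1689.
D = 1.091 × (0.8035 − 0.1689) + 0.455 × 0.1689 = 0.6924 + 0.07686 = 0.7693 mg/L.
DO = C_s − D = 9.85 − 0.7693 = 9.081 mg/L.

DO ≈ 9.08 mg/L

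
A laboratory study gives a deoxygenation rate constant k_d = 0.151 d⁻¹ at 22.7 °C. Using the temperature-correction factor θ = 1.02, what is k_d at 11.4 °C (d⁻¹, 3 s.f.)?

k_d ≈ 0.121 d⁻¹

k_d(T₂) = k_d(T₁) · θ^(T₂−T₁) = 0.151 × 1.02^(11.4−22.7)
= 0.151 × 1.02^-11.3 = 0.151 × 0.7995 = 0.1207 d⁻¹.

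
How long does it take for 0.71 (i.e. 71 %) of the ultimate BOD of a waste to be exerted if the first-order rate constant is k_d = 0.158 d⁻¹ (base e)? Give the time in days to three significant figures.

t ≈ 7.83 d

y/L₀ = 1 − e^(−k_d t) = 0.71 ⇒ e^(−k_d t) = 0.290
t = −ln(0.290) / 0.158 = 1.238 / 0.158 = 7.835 d.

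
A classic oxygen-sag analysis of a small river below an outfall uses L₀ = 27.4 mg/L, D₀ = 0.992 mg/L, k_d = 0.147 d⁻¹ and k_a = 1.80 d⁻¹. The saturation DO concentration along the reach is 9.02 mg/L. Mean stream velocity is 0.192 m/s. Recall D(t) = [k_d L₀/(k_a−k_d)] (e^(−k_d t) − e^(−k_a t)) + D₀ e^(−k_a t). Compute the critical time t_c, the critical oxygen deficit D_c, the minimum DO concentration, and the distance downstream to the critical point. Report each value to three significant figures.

t_c = [1/(k_a−k_d)] ln[(k_a/k_d)(1 − D₀(k_a−k_d)/(k_d L₀))]
= [1/(1.80−0.147)] ln[(1.80/0.147)(1 − 0.992×1.653/(0.147×27.4))]
= (1/1.653) ln[12.24 × 0.5929] = 0.6050 × ln(7.260) = 0.6050 × 1.982 = 1.199 d.
L(t_c) = L₀ e^(−k_d t_c) = 27.4 × 0.8384 = 22.97 mg/L, and at the critical point k_a D_c = k_d L, so D_c = (0.147/1.80) × 22.97 = 1.876 mg/L.
Minimum DO = C_s − D_c = 9.02 − 1.876 = 7.144 mg/L.
x_c = v t_c = 0.192 m/s × 1.199 d × 86400 s/d = 19890 m ≈ 19.9 km.

t_c ≈ 1.20 d; D_c ≈ 1.88 mg/L; min DO ≈ 7.14 mg/L; x_c ≈ 19.9 km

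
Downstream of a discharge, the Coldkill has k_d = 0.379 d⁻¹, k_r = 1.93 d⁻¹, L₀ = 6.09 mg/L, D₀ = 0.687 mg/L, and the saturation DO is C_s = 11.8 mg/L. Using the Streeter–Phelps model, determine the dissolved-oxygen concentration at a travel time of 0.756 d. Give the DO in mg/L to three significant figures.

k_d L₀/(k_r−k_d) = 0.379×6.09/(1.93−0.379) = 2.308/1.551 = 1.488 mg/L.
e^(−k_d t) = e^(−0.379×0.7560) = 0.7509; e^(−k_r t) = e^(−1.93×0.7560) = 0.2325.
D = 1.488 × (0.7509 − 0.2325) + 0.687 × 0.2325 = 0.7715 + 0.1597 = 0.9312 mg/L.
DO = C_s − D = 11.8 − 0.9312 = 10.87 mg/L.

DO ≈ 10.9 mg/L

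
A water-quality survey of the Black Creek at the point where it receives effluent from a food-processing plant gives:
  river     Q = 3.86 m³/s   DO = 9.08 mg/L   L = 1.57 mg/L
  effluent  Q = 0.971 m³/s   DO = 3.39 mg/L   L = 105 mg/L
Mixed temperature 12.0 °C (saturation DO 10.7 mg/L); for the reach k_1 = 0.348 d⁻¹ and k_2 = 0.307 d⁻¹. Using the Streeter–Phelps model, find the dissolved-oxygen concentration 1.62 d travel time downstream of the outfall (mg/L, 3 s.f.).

Mixed DO = (3.86×9.08 + 0.971×3.39)/(3.86+0.971) = 38.34/4.831 = 7.936 mg/L.
Mixed L₀ = (3.86×1.57 + 0.971×105)/(4.831) = 108.0/4.831 = 22.36 mg/L.
Initial deficit D₀ = C_s − DO₀ = 10.7 − 7.936 = 2.764 mg/L.
D(1.62) = [0.348×22.36/(0.307−0.348)](e^(−0.348×1.62) − e^(−0.307×1.62)) + 2.764 e^(−0.307×1.62)
= -189.8 × (0.5691 − 0.6081) + 2.764 × 0.6081 = 9.097 mg/L.
DO = 10.7 − 9.097 = 1.603 mg/L.

DO ≈ 1.60 mg/L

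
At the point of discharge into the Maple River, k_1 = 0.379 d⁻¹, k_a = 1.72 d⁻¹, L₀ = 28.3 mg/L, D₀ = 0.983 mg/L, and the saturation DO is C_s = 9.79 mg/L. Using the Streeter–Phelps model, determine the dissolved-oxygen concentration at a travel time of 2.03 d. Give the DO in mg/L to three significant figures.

DO ≈ 6.30 mg/L

k_1 L₀/(k_a−k_1) = 0.379×28.3/(1.72−0.379) = 10.73/1.341 = 7.998 mg/L.
e^(−k_1 t) = e^(−0.379×2.030) = 0.4633; e^(−k_a t) = e^(−1.72×2.030) = 0.03045.
D = 7.998 × (0.4633 − 0.03045) + 0.983 × 0.03045 = 3.462 + 0.02993 = 3.492 mg/L.
DO = C_s − D = 9.79 − 3.492 = 6.298 mg/L.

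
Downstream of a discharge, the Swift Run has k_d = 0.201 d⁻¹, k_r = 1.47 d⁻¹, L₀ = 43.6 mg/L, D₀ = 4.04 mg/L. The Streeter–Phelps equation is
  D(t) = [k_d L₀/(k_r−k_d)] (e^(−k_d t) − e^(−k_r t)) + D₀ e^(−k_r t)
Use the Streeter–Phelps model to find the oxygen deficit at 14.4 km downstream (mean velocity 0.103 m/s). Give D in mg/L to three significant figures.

Travel time t = x/v = 14.4 km / (0.103 m/s) = 14400 m / 0.103 m/s = 139800 s = 1.618 d.
k_d L₀/(k_r−k_d) = 0.201×43.6/(1.47−0.201) = 8.764/1.269 = 6.906 mg/L.
e^(−k_d t) = e^(−0.201×1.618) = 0.7224; e^(−k_r t) = e^(−1.47×1.618) = 0.09268.
D = 6.906 × (0.7224 − 0.09268) + 4.04 × 0.09268 = 4.348 + 0.3744 = 4.723 mg/L.

D ≈ 4.72 mg/L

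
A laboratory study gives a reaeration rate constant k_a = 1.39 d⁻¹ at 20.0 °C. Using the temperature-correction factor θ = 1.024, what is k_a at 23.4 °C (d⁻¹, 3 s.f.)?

k_a(T₂) = k_a(T₁) · θ^(T₂−T₁) = 1.39 × 1.024^(23.4−20.0)
= 1.39 × 1.024^3.40 = 1.39 × 1.084 = 1.507 d⁻¹.

k_a ≈ 1.51 d⁻¹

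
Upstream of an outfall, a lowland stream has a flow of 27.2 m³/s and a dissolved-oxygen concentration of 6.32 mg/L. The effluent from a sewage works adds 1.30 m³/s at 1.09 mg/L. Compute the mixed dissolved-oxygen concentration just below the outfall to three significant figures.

Flow-weighted mixing: C = (Q_r C_r + Q_w C_w)/(Q_r + Q_w)
= (27.2×6.32 + 1.30×1.09)/(27.2 + 1.30) = 173.3/28.50 = 6.081 mg/L.

6.08 mg/L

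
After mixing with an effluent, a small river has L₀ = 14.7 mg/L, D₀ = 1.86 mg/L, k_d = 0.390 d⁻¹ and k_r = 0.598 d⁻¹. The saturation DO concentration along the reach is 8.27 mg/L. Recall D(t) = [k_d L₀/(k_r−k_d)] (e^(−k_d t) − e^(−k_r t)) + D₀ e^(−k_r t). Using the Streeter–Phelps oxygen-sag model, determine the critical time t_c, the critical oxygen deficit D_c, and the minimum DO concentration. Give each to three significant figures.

With k_r/k_d = 1.533 and 1 − D₀(k_r−k_d)/(k_d L₀) = 0.9325,
t_c = ln(1.533 × 0.9325) / (0.598 − 0.390) = ln(1.430) / 0.2080 = 0.3576/0.2080 = 1.719 d.
L(t_c) = L₀ e^(−k_d t_c) = 14.7 × 0.5115 = 7.519 mg/L, and at the critical point k_r D_c = k_d L, so D_c = (0.390/0.598) × 7.519 = 4.903 mg/L.
Minimum DO = C_s − D_c = 8.27 − 4.903 = 3.367 mg/L.

t_c ≈ 1.72 d; D_c ≈ 4.90 mg/L; min DO ≈ 3.37 mg/L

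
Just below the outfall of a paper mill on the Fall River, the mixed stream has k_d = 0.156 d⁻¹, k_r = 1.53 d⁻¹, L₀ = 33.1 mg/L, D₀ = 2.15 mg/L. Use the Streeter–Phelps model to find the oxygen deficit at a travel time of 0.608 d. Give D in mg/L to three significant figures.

k_d L₀/(k_r−k_d) = 0.156×33.1/(1.53−0.156) = 5.164/1.374 = 3.758 mg/L.
e^(−k_d t) = e^(−0.156×0.6080) = 0.9095; e^(−k_r t) = e^(−1.53×0.6080) = 0.3945.
D = 3.758 × (0.9095 − 0.3945) + 2.15 × 0.3945 = 1.936 + 0.8481 = 2.784 mg/L.

D ≈ 2.78 mg/L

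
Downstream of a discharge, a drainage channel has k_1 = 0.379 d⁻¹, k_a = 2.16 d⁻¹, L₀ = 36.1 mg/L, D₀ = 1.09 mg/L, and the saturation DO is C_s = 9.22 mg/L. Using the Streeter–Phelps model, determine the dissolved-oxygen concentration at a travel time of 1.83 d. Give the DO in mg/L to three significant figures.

k_1 L₀/(k_a−k_1) = 0.379×36.1/(2.16−0.379) = 13.68/1.781 = 7.682 mg/L.
e^(−k_1 t) = e^(−0.379×1.830) = 0.4998; e^(−k_a t) = e^(−2.16×1.830) = 0.01920.
D = 7.682 × (0.4998 − 0.01920) + 1.09 × 0.01920 = 3.692 + 0.02093 = 3.713 mg/L.
DO = C_s − D = 9.22 − 3.713 = 5.507 mg/L.

DO ≈ 5.51 mg/L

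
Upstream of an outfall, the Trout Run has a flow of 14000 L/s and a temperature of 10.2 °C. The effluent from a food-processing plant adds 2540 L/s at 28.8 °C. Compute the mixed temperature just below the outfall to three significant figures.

Flow-weighted mixing: C = (Q_r C_r + Q_w C_w)/(Q_r + Q_w)
= (14000×10.2 + 2540×28.8)/(14000 + 2540) = 216000/16540 = 13.06 °C.

13.1 °C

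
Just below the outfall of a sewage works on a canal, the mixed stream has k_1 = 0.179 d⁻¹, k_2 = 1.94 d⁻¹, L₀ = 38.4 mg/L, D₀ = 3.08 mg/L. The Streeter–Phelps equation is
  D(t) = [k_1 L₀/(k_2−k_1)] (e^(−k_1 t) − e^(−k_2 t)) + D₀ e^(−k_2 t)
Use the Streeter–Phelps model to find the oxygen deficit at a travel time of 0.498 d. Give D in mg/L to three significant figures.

k_1 L₀/(k_2−k_1) = 0.179×38.4/(1.94−0.179) = 6.874/1.761 = 3.903 mg/L.
e^(−k_1 t) = e^(−0.179×0.4980) = 0.9147; e^(−k_2 t) = e^(−1.94×0.4980) = 0.3806.
D = 3.903 × (0.9147 − 0.3806) + 3.08 × 0.3806 = 2.085 + 1.172 = 3.257 mg/L.

D ≈ 3.26 mg/L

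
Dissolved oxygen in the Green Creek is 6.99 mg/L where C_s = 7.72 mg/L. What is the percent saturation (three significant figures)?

% saturation = C/C_s × 100 = 6.99/7.72 × 100 = 90.5 %.

90.5 % saturation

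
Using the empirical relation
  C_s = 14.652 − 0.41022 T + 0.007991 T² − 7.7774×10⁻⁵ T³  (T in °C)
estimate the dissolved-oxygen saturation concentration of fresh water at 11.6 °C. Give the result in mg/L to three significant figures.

C_s ≈ 10.8 mg/L

C_s = 14.652 − 0.41022×11.6 + 0.007991×11.6² − 7.7774×10⁻⁵×11.6³ = 10.85 mg/L.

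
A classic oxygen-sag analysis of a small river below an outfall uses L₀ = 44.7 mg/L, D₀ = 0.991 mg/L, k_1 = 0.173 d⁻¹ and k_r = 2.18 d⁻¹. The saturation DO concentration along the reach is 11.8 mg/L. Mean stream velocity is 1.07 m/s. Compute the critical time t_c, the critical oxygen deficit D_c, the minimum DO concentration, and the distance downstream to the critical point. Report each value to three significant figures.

t_c ≈ 1.11 d; D_c ≈ 2.93 mg/L; min DO ≈ 8.87 mg/L; x_c ≈ 103 km

With k_r/k_1 = 12.60 and 1 − D₀(k_r−k_1)/(k_1 L₀) = 0.7428,
t_c = ln(12.60 × 0.7428) / (2.18 − 0.173) = ln(9.360) / 2.007 = 2.236/2.007 = 1.114 d.
D_c = (k_1/k_r) L₀ e^(−k_1 t_c) = (0.173/2.18) × 44.7 × e^(−0.173×1.114) = 0.07936 × 44.7 × 0.8247 = 2.925 mg/L.
Minimum DO = C_s − D_c = 11.8 − 2.925 = 8.875 mg/L.
x_c = v t_c = 1.07 m/s × 1.114 d × 86400 s/d = 103000 m ≈ 103 km.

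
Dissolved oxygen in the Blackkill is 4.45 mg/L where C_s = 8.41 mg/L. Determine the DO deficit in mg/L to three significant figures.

D ≈ 3.96 mg/L

D = C_s − C = 8.41 − 4.45 = 3.96 mg/L.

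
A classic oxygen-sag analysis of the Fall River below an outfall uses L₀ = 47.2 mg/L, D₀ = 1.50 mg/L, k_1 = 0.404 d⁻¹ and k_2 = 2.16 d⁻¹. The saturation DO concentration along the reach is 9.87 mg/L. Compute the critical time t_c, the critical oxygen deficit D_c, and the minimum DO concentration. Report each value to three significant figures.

With k_2/k_1 = 5.347 and 1 − D₀(k_2−k_1)/(k_1 L₀) = 0.8619,
t_c = ln(5.347 × 0.8619) / (2.16 − 0.404) = ln(4.608) / 1.756 = 1.528/1.756 = 0.8700 d.
L(t_c) = L₀ e^(−k_1 t_c) = 47.2 × 0.7036 = 33.21 mg/L, and at the critical point k_2 D_c = k_1 L, so D_c = (0.404/2.16) × 33.21 = 6.212 mg/L.
Minimum DO = C_s − D_c = 9.87 − 6.212 = 3.658 mg/L.

t_c ≈ 0.870 d; D_c ≈ 6.21 mg/L; min DO ≈ 3.66 mg/L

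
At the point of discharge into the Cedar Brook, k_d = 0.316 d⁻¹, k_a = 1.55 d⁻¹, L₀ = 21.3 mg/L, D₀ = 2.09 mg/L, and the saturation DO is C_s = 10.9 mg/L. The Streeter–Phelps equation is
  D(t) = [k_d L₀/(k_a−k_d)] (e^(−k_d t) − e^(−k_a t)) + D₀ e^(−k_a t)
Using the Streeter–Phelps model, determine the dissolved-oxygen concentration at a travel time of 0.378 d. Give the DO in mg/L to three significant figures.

DO ≈ 7.93 mg/L

k_d L₀/(k_a−k_d) = 0.316×21.3/(1.55−0.316) = 6.731/1.234 = 5.454 mg/L.
e^(−k_d t) = e^(−0.316×0.3780) = 0.8874; e^(−k_a t) = e^(−1.55×0.3780) = 0.5566.
D = 5.454 × (0.8874 − 0.5566) + 2.09 × 0.5566 = 1.804 + 1.163 = 2.968 mg/L.
DO = C_s − D = 10.9 − 2.968 = 7.932 mg/L.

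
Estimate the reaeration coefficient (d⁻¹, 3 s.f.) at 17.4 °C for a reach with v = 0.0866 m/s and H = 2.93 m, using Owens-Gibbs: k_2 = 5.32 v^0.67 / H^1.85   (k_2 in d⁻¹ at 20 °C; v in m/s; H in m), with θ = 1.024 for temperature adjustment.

k_2(20) = 5.32 × 0.0866^0.67 / 2.93^1.85 = 5.32 × 0.1941 / 7.306 = 0.1414 d⁻¹.
k_2(17.4) = 0.1414 × 1.024^(17.4−20) = 0.1414 × 0.9402 = 0.1329 d⁻¹.

k_2 ≈ 0.133 d⁻¹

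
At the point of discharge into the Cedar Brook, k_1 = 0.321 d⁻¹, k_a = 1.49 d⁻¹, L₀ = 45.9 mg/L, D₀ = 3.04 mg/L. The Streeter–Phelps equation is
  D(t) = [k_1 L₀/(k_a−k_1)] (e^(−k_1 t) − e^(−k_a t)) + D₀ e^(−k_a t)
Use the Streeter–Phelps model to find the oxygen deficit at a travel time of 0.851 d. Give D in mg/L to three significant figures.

D ≈ 6.90 mg/L

k_1 L₀/(k_a−k_1) = 0.321×45.9/(1.49−0.321) = 14.73/1.169 = 12.60 mg/L.
e^(−k_1 t) = e^(−0.321×0.8510) = 0.7610; e^(−k_a t) = e^(−1.49×0.8510) = 0.2814.
D = 12.60 × (0.7610 − 0.2814) + 3.04 × 0.2814 = 6.044 + 0.8554 = 6.900 mg/L.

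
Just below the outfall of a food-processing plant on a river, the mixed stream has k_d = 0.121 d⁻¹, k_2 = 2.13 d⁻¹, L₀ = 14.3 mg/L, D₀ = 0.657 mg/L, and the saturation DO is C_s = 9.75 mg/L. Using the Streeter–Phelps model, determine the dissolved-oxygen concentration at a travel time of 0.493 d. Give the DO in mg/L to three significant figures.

k_d L₀/(k_2−k_d) = 0.121×14.3/(2.13−0.121) = 1.730/2.009 = 0.8613 mg/L.
e^(−k_d t) = e^(−0.121×0.4930) = 0.9421; e^(−k_2 t) = e^(−2.13×0.4930) = 0.3499.
D = 0.8613 × (0.9421 − 0.3499) + 0.657 × 0.3499 = 0.5100 + 0.2299 = 0.7399 mg/L.
DO = C_s − D = 9.75 − 0.7399 = 9.010 mg/L.

DO ≈ 9.01 mg/L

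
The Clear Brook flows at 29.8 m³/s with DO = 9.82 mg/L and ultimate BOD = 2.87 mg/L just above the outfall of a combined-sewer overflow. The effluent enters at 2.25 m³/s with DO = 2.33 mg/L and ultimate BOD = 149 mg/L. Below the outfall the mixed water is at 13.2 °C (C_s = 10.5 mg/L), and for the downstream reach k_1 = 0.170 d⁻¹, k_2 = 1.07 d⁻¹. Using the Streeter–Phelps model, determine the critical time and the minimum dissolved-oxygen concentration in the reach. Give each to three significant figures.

Mixed DO = (29.8×9.82 + 2.25×2.33)/(29.8+2.25) = 297.9/32.05 = 9.294 mg/L.
Mixed L₀ = (29.8×2.87 + 2.25×149)/(32.05) = 420.8/32.05 = 13.13 mg/L.
Initial deficit D₀ = C_s − DO₀ = 10.5 − 9.294 = 1.206 mg/L.
t_c = (1/0.9000) ln[(1.07/0.170)(1 − 1.206×0.9000/(0.170×13.13))] = 1.111 × ln(3.234) = 1.304 d.
D_c = (0.170/1.07) × 13.13 × e^(−0.170×1.304) = 0.1589 × 13.13 × 0.8012 = 1.671 mg/L.
Minimum DO = 10.5 − 1.671 = 8.829 mg/L.

t_c ≈ 1.30 d; minimum DO ≈ 8.83 mg/L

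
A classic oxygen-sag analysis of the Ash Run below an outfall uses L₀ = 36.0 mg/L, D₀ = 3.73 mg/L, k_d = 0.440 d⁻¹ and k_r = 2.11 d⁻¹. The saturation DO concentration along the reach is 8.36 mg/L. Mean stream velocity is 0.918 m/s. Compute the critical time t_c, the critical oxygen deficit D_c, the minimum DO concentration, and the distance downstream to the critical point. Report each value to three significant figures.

At the critical point dD/dt = 0, so k_d L₀ e^(−k_d t) = k_r D. Substituting D(t) from the Streeter–Phelps equation and solving for t gives
t_c = ln[(k_r/k_d)(1 − D₀(k_r−k_d)/(k_d L₀))] / (k_r−k_d).
Here k_r−k_d = 1.670 d⁻¹ and 1 − D₀(k_r−k_d)/(k_d L₀) = 1 − 3.73×1.670/(0.440×36.0) = 0.6067, so
t_c = ln(4.795 × 0.6067) / 1.670 = 1.068 / 1.670 = 0.6395 d.
D_c = (k_d/k_r) L₀ e^(−k_d t_c) = (0.440/2.11) × 36.0 × e^(−0.440×0.6395) = 0.2085 × 36.0 × 0.7547 = 5.666 mg/L.
Minimum DO = C_s − D_c = 8.36 − 5.666 = 2.694 mg/L.
x_c = v t_c = 0.918 m/s × 0.6395 d × 86400 s/d = 50730 m ≈ 50.7 km.

t_c ≈ 0.640 d; D_c ≈ 5.67 mg/L; min DO ≈ 2.69 mg/L; x_c ≈ 50.7 km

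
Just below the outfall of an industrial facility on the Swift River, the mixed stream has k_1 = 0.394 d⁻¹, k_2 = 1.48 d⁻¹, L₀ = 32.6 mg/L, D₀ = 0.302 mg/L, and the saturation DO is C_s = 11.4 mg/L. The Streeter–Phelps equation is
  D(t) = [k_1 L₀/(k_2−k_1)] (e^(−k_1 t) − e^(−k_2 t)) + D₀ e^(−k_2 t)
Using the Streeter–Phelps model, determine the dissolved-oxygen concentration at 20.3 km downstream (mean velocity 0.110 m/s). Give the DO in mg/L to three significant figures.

DO ≈ 6.79 mg/L

Travel time t = x/v = 20.3 km / (0.110 m/s) = 20300 m / 0.110 m/s = 184500 s = 2.136 d.
k_1 L₀/(k_2−k_1) = 0.394×32.6/(1.48−0.394) = 12.84/1.086 = 11.83 mg/L.
e^(−k_1 t) = e^(−0.394×2.136) = 0.4310; e^(−k_2 t) = e^(−1.48×2.136) = 0.04238.
D = 11.83 × (0.4310 − 0.04238) + 0.302 × 0.04238 = 4.597 + 0.01280 = 4.610 mg/L.
DO = C_s − D = 11.4 − 4.610 = 6.790 mg/L.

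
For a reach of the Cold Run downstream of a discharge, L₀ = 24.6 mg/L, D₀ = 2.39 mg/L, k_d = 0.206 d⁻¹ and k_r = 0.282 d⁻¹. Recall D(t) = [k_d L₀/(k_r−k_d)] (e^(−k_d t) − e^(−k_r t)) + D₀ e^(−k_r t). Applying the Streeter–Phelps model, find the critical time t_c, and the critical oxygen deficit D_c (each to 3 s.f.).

t_c = [1/(k_r−k_d)] ln[(k_r/k_d)(1 − D₀(k_r−k_d)/(k_d L₀))]
= [1/(0.282−0.206)] ln[(0.282/0.206)(1 − 2.39×0.07600/(0.206×24.6))]
= (1/0.07600) ln[1.369 × 0.9642] = 13.16 × ln(1.320) = 13.16 × 0.2775 = 3.652 d.
L(t_c) = L₀ e^(−k_d t_c) = 24.6 × 0.4713 = 11.59 mg/L, and at the critical point k_r D_c = k_d L, so D_c = (0.206/0.282) × 11.59 = 8.469 mg/L.

t_c ≈ 3.65 d; D_c ≈ 8.47 mg/L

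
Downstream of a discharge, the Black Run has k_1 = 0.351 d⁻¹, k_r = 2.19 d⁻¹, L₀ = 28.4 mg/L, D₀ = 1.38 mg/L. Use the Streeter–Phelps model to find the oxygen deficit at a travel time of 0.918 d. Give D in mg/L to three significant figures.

k_1 L₀/(k_r−k_1) = 0.351×28.4/(2.19−0.351) = 9.968/1.839 = 5.421 mg/L.
e^(−k_1 t) = e^(−0.351×0.9180) = 0.7245; e^(−k_r t) = e^(−2.19×0.9180) = 0.1339.
D = 5.421 × (0.7245 − 0.1339) + 1.38 × 0.1339 = 3.201 + 0.1848 = 3.386 mg/L.

D ≈ 3.39 mg/L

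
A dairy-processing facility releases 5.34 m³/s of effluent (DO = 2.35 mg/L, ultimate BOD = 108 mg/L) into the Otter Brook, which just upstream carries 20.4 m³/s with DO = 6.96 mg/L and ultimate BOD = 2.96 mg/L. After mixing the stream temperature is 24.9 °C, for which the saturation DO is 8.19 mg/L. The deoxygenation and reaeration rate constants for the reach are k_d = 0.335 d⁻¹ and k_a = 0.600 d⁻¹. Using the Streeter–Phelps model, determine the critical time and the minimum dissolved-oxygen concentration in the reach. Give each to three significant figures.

t_c ≈ 1.93 d; minimum DO ≈ 0.941 mg/L

Mixed DO = (20.4×6.96 + 5.34×2.35)/(20.4+5.34) = 154.5/25.74 = 6.004 mg/L.
Mixed L₀ = (20.4×2.96 + 5.34×108)/(25.74) = 637.1/25.74 = 24.75 mg/L.
Initial deficit D₀ = C_s − DO₀ = 8.19 − 6.004 = 2.186 mg/L.
t_c = (1/0.2650) ln[(0.600/0.335)(1 − 2.186×0.2650/(0.335×24.75))] = 3.774 × ln(1.666) = 1.926 d.
D_c = (0.335/0.600) × 24.75 × e^(−0.335×1.926) = 0.5583 × 24.75 × 0.5246 = 7.249 mg/L.
Minimum DO = 8.19 − 7.249 = 0.9406 mg/L.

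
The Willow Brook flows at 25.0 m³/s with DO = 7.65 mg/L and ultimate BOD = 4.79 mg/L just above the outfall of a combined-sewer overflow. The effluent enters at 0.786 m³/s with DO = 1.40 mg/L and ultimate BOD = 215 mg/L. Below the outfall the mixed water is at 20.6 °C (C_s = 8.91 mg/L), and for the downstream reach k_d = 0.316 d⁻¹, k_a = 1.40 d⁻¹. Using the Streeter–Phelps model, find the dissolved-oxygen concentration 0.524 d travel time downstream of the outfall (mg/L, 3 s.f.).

Mixed DO = (25.0×7.65 + 0.786×1.40)/(25.0+0.786) = 192.4/25.79 = 7.459 mg/L.
Mixed L₀ = (25.0×4.79 + 0.786×215)/(25.79) = 288.7/25.79 = 11.20 mg/L.
Initial deficit D₀ = C_s − DO₀ = 8.91 − 7.459 = 1.451 mg/L.
D(0.524) = [0.316×11.20/(1.40−0.316)](e^(−0.316×0.524) − e^(−1.40×0.524)) + 1.451 e^(−1.40×0.524)
= 3.264 × (0.8474 − 0.4802) + 1.451 × 0.4802 = 1.895 mg/L.
DO = 8.91 − 1.895 = 7.015 mg/L.

DO ≈ 7.01 mg/L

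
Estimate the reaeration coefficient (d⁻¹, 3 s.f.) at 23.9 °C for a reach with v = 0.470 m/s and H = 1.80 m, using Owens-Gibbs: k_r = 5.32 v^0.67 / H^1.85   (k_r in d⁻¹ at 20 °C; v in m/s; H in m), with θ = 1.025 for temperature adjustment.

k_r(20) = 5.32 × 0.470^0.67 / 1.80^1.85 = 5.32 × 0.6030 / 2.967 = 1.081 d⁻¹.
k_r(23.9) = 1.081 × 1.025^(23.9−20) = 1.081 × 1.101 = 1.191 d⁻¹.

k_r ≈ 1.19 d⁻¹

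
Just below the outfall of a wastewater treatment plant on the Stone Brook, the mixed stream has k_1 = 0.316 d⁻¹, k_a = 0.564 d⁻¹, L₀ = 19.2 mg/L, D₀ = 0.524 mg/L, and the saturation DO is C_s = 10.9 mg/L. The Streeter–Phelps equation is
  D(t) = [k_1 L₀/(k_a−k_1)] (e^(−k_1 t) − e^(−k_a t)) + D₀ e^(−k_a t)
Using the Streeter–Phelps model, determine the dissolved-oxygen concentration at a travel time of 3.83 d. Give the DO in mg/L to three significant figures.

DO ≈ 6.37 mg/L

k_1 L₀/(k_a−k_1) = 0.316×19.2/(0.564−0.316) = 6.067/0.2480 = 24.46 mg/L.
e^(−k_1 t) = e^(−0.316×3.830) = 0.2981; e^(−k_a t) = e^(−0.564×3.830) = 0.1153.
D = 24.46 × (0.2981 − 0.1153) + 0.524 × 0.1153 = 4.472 + 0.06042 = 4.533 mg/L.
DO = C_s − D = 10.9 − 4.533 = 6.367 mg/L.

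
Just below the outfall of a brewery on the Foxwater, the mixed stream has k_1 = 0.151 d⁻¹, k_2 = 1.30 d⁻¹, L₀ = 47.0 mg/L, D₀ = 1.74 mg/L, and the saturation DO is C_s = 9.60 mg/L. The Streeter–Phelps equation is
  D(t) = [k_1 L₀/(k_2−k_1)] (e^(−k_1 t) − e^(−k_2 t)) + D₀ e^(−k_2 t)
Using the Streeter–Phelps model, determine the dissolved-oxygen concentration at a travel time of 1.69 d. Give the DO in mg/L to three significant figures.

k_1 L₀/(k_2−k_1) = 0.151×47.0/(1.30−0.151) = 7.097/1.149 = 6.177 mg/L.
e^(−k_1 t) = e^(−0.151×1.690) = 0.7748; e^(−k_2 t) = e^(−1.30×1.690) = 0.1111.
D = 6.177 × (0.7748 − 0.1111) + 1.74 × 0.1111 = 4.099 + 0.1934 = 4.292 mg/L.
DO = C_s − D = 9.60 − 4.292 = 5.308 mg/L.

DO ≈ 5.31 mg/L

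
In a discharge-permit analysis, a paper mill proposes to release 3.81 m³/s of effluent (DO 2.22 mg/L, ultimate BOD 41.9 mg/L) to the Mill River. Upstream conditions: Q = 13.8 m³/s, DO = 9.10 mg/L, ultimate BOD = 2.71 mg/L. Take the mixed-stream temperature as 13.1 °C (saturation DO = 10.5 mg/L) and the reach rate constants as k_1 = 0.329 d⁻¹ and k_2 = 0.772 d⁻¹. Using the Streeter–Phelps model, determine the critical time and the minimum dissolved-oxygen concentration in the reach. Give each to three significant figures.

Mixed DO = (13.8×9.10 + 3.81×2.22)/(13.8+3.81) = 134.0/17.61 = 7.611 mg/L.
Mixed L₀ = (13.8×2.71 + 3.81×41.9)/(17.61) = 197.0/17.61 = 11.19 mg/L.
Initial deficit D₀ = C_s − DO₀ = 10.5 − 7.611 = 2.889 mg/L.
t_c = (1/0.4430) ln[(0.772/0.329)(1 − 2.889×0.4430/(0.329×11.19))] = 2.257 × ln(1.531) = 0.9612 d.
D_c = (0.329/0.772) × 11.19 × e^(−0.329×0.9612) = 0.4262 × 11.19 × 0.7289 = 3.476 mg/L.
Minimum DO = 10.5 − 3.476 = 7.024 mg/L.

t_c ≈ 0.961 d; minimum DO ≈ 7.02 mg/L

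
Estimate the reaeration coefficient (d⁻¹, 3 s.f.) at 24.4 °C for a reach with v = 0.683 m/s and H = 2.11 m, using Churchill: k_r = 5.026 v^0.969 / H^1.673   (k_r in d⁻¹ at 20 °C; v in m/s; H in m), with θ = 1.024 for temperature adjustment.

k_r ≈ 1.11 d⁻¹

k_r(20) = 5.026 × 0.683^0.969 / 2.11^1.673 = 5.026 × 0.6911 / 3.488 = 0.9960 d⁻¹.
k_r(24.4) = 0.9960 × 1.024^(24.4−20) = 0.9960 × 1.110 = 1.106 d⁻¹.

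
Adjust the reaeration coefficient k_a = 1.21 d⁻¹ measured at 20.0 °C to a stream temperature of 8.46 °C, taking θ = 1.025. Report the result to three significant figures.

k_a(T₂) = k_a(T₁) · θ^(T₂−T₁) = 1.21 × 1.025^(8.46−20.0)
= 1.21 × 1.025^-11.5 = 1.21 × 0.7520 = 0.9100 d⁻¹.

k_a ≈ 0.910 d⁻¹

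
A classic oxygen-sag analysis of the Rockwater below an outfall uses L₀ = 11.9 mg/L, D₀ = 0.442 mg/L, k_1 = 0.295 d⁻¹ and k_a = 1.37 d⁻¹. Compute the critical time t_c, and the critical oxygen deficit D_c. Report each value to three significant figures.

At the critical point dD/dt = 0, so k_1 L₀ e^(−k_1 t) = k_a D. Substituting D(t) from the Streeter–Phelps equation and solving for t gives
t_c = ln[(k_a/k_1)(1 − D₀(k_a−k_1)/(k_1 L₀))] / (k_a−k_1).
Here k_a−k_1 = 1.075 d⁻¹ and 1 − D₀(k_a−k_1)/(k_1 L₀) = 1 − 0.442×1.075/(0.295×11.9) = 0.8646, so
t_c = ln(4.644 × 0.8646) / 1.075 = 1.390 / 1.075 = 1.293 d.
L(t_c) = L₀ e^(−k_1 t_c) = 11.9 × 0.6828 = 8.126 mg/L, and at the critical point k_a D_c = k_1 L, so D_c = (0.295/1.37) × 8.126 = 1.750 mg/L.

t_c ≈ 1.29 d; D_c ≈ 1.75 mg/L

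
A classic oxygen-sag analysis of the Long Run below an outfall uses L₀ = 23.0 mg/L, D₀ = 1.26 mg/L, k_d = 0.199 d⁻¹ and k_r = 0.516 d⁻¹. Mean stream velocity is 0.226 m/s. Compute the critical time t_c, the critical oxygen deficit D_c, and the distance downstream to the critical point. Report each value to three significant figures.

At the critical point dD/dt = 0, so k_d L₀ e^(−k_d t) = k_r D. Substituting D(t) from the Streeter–Phelps equation and solving for t gives
t_c = ln[(k_r/k_d)(1 − D₀(k_r−k_d)/(k_d L₀))] / (k_r−k_d).
Here k_r−k_d = 0.3170 d⁻¹ and 1 − D₀(k_r−k_d)/(k_d L₀) = 1 − 1.26×0.3170/(0.199×23.0) = 0.9127, so
t_c = ln(2.593 × 0.9127) / 0.3170 = 0.8615 / 0.3170 = 2.718 d.
L(t_c) = L₀ e^(−k_d t_c) = 23.0 × 0.5823 = 13.39 mg/L, and at the critical point k_r D_c = k_d L, so D_c = (0.199/0.516) × 13.39 = 5.165 mg/L.
x_c = v t_c = 0.226 m/s × 2.718 d × 86400 s/d = 53070 m ≈ 53.1 km.

t_c ≈ 2.72 d; D_c ≈ 5.16 mg/L; x_c ≈ 53.1 km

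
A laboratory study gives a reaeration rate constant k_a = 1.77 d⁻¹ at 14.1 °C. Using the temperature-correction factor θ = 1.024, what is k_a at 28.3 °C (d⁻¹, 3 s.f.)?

k_a ≈ 2.48 d⁻¹

k_a(T₂) = k_a(T₁) · θ^(T₂−T₁) = 1.77 × 1.024^(28.3−14.1)
= 1.77 × 1.024^14.2 = 1.77 × 1.400 = 2.479 d⁻¹.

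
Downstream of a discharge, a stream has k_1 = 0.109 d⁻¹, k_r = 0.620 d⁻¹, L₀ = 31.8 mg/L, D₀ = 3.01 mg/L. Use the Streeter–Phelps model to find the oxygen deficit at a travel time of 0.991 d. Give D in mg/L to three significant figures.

k_1 L₀/(k_r−k_1) = 0.109×31.8/(0.620−0.109) = 3.466/0.5110 = 6.783 mg/L.
e^(−k_1 t) = e^(−0.109×0.9910) = 0.8976; e^(−k_r t) = e^(−0.620×0.9910) = 0.5410.
D = 6.783 × (0.8976 − 0.5410) + 3.01 × 0.5410 = 2.419 + 1.628 = 4.048 mg/L.

D ≈ 4.05 mg/L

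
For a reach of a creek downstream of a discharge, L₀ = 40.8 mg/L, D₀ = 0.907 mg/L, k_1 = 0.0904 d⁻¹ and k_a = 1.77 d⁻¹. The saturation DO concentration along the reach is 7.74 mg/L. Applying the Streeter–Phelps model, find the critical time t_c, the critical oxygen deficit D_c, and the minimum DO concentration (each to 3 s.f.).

At the critical point dD/dt = 0, so k_1 L₀ e^(−k_1 t) = k_a D. Substituting D(t) from the Streeter–Phelps equation and solving for t gives
t_c = ln[(k_a/k_1)(1 − D₀(k_a−k_1)/(k_1 L₀))] / (k_a−k_1).
Here k_a−k_1 = 1.680 d⁻¹ and 1 − D₀(k_a−k_1)/(k_1 L₀) = 1 − 0.907×1.680/(0.0904×40.8) = 0.5870, so
t_c = ln(19.58 × 0.5870) / 1.680 = 2.442 / 1.680 = 1.454 d.
L(t_c) = L₀ e^(−k_1 t_c) = 40.8 × 0.8769 = 35.78 mg/L, and at the critical point k_a D_c = k_1 L, so D_c = (0.0904/1.77) × 35.78 = 1.827 mg/L.
Minimum DO = C_s − D_c = 7.74 − 1.827 = 5.913 mg/L.

t_c ≈ 1.45 d; D_c ≈ 1.83 mg/L; min DO ≈ 5.91 mg/L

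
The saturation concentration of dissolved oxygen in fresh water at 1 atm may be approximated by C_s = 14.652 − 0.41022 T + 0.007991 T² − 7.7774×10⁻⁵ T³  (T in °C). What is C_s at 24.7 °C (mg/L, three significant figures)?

C_s = 14.652 − 0.41022×24.7 + 0.007991×24.7² − 7.7774×10⁻⁵×24.7³ = 8.223 mg/L.

C_s ≈ 8.22 mg/L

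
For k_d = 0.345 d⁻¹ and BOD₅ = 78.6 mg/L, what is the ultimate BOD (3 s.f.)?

L₀ ≈ 95.6 mg/L

BOD₅ = L₀(1 − e^(−5k_d)) ⇒ L₀ = BOD₅ / (1 − e^(−5×0.345))
= 78.6 / (1 − 0.1782) = 78.6 / 0.8218 = 95.64 mg/L.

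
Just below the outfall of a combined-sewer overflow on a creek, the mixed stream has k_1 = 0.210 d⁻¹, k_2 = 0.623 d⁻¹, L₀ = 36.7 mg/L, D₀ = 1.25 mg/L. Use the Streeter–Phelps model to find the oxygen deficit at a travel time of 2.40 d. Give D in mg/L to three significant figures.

k_1 L₀/(k_2−k_1) = 0.210×36.7/(0.623−0.210) = 7.707/0.4130 = 18.66 mg/L.
e^(−k_1 t) = e^(−0.210×2.400) = 0.6041; e^(−k_2 t) = e^(−0.623×2.400) = 0.2242.
D = 18.66 × (0.6041 − 0.2242) + 1.25 × 0.2242 = 7.089 + 0.2803 = 7.370 mg/L.

D ≈ 7.37 mg/L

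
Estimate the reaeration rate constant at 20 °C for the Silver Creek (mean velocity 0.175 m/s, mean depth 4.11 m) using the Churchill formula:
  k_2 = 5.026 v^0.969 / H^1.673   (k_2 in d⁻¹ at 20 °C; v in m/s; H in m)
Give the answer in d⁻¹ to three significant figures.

k_2 ≈ 0.0873 d⁻¹

k_2 = 5.026 × 0.175^0.969 / 4.11^1.673 = 5.026 × 0.1847 / 10.64 = 0.08725 d⁻¹.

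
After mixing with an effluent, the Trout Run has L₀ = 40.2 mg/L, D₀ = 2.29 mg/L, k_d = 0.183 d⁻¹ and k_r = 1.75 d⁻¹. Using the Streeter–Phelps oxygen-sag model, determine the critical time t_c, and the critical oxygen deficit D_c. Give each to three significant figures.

t_c ≈ 1.01 d; D_c ≈ 3.49 mg/L

t_c = [1/(k_r−k_d)] ln[(k_r/k_d)(1 − D₀(k_r−k_d)/(k_d L₀))]
= [1/(1.75−0.183)] ln[(1.75/0.183)(1 − 2.29×1.567/(0.183×40.2))]
= (1/1.567) ln[9.563 × 0.5122] = 0.6382 × ln(4.898) = 0.6382 × 1.589 = 1.014 d.
L(t_c) = L₀ e^(−k_d t_c) = 40.2 × 0.8306 = 33.39 mg/L, and at the critical point k_r D_c = k_d L, so D_c = (0.183/1.75) × 33.39 = 3.492 mg/L.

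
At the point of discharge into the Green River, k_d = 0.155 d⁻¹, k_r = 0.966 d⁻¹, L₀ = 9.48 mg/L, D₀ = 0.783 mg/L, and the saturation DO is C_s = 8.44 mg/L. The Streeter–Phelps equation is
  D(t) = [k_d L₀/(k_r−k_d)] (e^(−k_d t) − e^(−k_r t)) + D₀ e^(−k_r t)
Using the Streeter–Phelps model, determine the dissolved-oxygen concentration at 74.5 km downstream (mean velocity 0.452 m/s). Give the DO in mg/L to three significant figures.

Travel time t = x/v = 74.5 km / (0.452 m/s) = 74500 m / 0.452 m/s = 164800 s = 1.908 d.
k_d L₀/(k_r−k_d) = 0.155×9.48/(0.966−0.155) = 1.469/0.8110 = 1.812 mg/L.
e^(−k_d t) = e^(−0.155×1.908) = 0.7440; e^(−k_r t) = e^(−0.966×1.908) = 0.1584.
D = 1.812 × (0.7440 − 0.1584) + 0.783 × 0.1584 = 1.061 + 0.1240 = 1.185 mg/L.
DO = C_s − D = 8.44 − 1.185 = 7.255 mg/L.

DO ≈ 7.25 mg/L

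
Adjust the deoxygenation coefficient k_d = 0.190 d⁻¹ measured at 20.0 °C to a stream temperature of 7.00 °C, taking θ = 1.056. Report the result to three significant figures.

k_d ≈ 0.0936 d⁻¹

k_d(T₂) = k_d(T₁) · θ^(T₂−T₁) = 0.190 × 1.056^(7.00−20.0)
= 0.190 × 1.056^-13.0 = 0.190 × 0.4925 = 0.09357 d⁻¹.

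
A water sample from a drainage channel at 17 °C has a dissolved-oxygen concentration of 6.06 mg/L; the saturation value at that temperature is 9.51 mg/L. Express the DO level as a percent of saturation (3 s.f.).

% saturation = C/C_s × 100 = 6.06/9.51 × 100 = 63.7 %.

63.7 % saturation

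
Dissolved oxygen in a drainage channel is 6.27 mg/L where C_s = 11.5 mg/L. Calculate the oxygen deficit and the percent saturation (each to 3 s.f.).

D ≈ 5.23 mg/L; 54.5 % saturation

D = C_s − C = 11.5 − 6.27 = 5.23 mg/L.
% saturation = 6.27/11.5 × 100 = 54.5 %.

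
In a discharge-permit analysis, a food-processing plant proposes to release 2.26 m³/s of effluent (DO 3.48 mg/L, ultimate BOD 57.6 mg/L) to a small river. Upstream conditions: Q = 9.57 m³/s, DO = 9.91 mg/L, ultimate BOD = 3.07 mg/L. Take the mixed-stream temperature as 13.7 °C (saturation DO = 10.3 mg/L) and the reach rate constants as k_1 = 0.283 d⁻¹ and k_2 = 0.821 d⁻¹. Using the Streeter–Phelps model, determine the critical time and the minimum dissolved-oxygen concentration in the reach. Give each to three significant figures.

Mixed DO = (9.57×9.91 + 2.26×3.48)/(9.57+2.26) = 102.7/11.83 = 8.682 mg/L.
Mixed L₀ = (9.57×3.07 + 2.26×57.6)/(11.83) = 159.6/11.83 = 13.49 mg/L.
Initial deficit D₀ = C_s − DO₀ = 10.3 − 8.682 = 1.618 mg/L.
t_c = (1/0.5380) ln[(0.821/0.283)(1 − 1.618×0.5380/(0.283×13.49))] = 1.859 × ln(2.239) = 1.498 d.
D_c = (0.283/0.821) × 13.49 × e^(−0.283×1.498) = 0.3447 × 13.49 × 0.6544 = 3.042 mg/L.
Minimum DO = 10.3 − 3.042 = 7.258 mg/L.

t_c ≈ 1.50 d; minimum DO ≈ 7.26 mg/L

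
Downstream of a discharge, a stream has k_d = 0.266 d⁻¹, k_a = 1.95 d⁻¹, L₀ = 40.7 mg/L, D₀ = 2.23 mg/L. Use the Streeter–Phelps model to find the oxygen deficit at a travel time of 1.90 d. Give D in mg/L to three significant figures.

k_d L₀/(k_a−k_d) = 0.266×40.7/(1.95−0.266) = 10.83/1.684 = 6.429 mg/L.
e^(−k_d t) = e^(−0.266×1.900) = 0.6033; e^(−k_a t) = e^(−1.95×1.900) = 0.02460.
D = 6.429 × (0.6033 − 0.02460) + 2.23 × 0.02460 = 3.720 + 0.05486 = 3.775 mg/L.

D ≈ 3.78 mg/L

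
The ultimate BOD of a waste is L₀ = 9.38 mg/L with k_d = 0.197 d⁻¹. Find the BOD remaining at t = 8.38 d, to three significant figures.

L ≈ 1.80 mg/L

L_t = L₀ e^(−k_d t) = 9.38 × e^(−0.197×8.38) = 9.38 × 0.1919 = 1.800 mg/L.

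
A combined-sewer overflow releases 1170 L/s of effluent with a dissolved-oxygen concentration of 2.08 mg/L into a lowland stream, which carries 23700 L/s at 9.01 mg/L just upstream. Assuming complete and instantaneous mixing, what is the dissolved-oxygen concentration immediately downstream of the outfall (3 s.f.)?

Flow-weighted mixing: C = (Q_r C_r + Q_w C_w)/(Q_r + Q_w)
= (23700×9.01 + 1170×2.08)/(23700 + 1170) = 216000/24870 = 8.684 mg/L.

8.68 mg/L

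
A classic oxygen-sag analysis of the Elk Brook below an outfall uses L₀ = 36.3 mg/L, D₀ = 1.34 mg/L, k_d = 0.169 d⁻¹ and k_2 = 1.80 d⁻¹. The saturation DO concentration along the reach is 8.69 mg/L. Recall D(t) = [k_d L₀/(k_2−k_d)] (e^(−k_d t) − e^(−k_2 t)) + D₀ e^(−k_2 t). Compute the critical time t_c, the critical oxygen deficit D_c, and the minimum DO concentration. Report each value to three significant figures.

At the critical point dD/dt = 0, so k_d L₀ e^(−k_d t) = k_2 D. Substituting D(t) from the Streeter–Phelps equation and solving for t gives
t_c = ln[(k_2/k_d)(1 − D₀(k_2−k_d)/(k_d L₀))] / (k_2−k_d).
Here k_2−k_d = 1.631 d⁻¹ and 1 − D₀(k_2−k_d)/(k_d L₀) = 1 − 1.34×1.631/(0.169×36.3) = 0.6437, so
t_c = ln(10.65 × 0.6437) / 1.631 = 1.925 / 1.631 = 1.180 d.
D_c = (k_d/k_2) L₀ e^(−k_d t_c) = (0.169/1.80) × 36.3 × e^(−0.169×1.180) = 0.09389 × 36.3 × 0.8192 = 2.792 mg/L.
Minimum DO = C_s − D_c = 8.69 − 2.792 = 5.898 mg/L.

t_c ≈ 1.18 d; D_c ≈ 2.79 mg/L; min DO ≈ 5.90 mg/L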